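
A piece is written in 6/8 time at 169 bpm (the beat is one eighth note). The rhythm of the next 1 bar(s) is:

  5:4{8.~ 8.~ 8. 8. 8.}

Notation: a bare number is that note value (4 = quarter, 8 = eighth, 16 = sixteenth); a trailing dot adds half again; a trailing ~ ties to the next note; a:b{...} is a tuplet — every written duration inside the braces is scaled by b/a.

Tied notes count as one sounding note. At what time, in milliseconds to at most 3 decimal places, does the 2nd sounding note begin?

note 2 onset = 18/5b = 1278.107ms

1. 0.0ms @ 0 + 1278.107ms (18/5)
2. 1278.107ms @ 18/5 + 426.036ms (6/5)
3. 1704.142ms @ 24/5 + 426.036ms (6/5)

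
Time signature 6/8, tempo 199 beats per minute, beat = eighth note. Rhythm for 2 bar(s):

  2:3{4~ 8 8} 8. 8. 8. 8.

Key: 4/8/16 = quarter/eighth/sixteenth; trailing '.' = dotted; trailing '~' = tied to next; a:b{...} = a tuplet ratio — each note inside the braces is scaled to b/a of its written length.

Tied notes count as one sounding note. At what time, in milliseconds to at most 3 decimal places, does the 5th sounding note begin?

note 5 onset = 9b = 2713.568ms

1. 0.0ms @ 0 + 1356.784ms (9/2)
2. 1356.784ms @ 9/2 + 452.261ms (3/2)
3. 1809.045ms @ 6 + 452.261ms (3/2)
4. 2261.307ms @ 15/2 + 452.261ms (3/2)
5. 2713.568ms @ 9 + 452.261ms (3/2)
6. 3165.829ms @ 21/2 + 452.261ms (3/2)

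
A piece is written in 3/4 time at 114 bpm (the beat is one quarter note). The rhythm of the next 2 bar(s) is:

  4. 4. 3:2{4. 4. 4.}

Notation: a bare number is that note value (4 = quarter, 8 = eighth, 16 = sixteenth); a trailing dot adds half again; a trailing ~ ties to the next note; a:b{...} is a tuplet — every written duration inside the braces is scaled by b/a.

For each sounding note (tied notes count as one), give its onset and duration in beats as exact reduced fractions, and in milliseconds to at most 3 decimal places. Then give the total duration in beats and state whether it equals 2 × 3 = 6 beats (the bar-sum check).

1) 0.0ms=0b +789.474ms=3/2b
2) 789.474ms=3/2b +789.474ms=3/2b
3) 1578.947ms=3b +526.316ms=1b
4) 2105.263ms=4b +526.316ms=1b
5) 2631.579ms=5b +526.316ms=1b
Σ=6b of 6 (114bpm 3/4) — PASS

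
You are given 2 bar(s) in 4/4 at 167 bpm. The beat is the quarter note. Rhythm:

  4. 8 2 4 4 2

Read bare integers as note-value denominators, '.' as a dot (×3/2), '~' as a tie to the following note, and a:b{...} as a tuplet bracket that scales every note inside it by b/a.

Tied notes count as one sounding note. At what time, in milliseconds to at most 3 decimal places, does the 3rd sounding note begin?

1. 0.0ms @ 0 + 538.922ms (3/2)
2. 538.922ms @ 3/2 + 179.641ms (1/2)
3. 718.563ms @ 2 + 718.563ms (2)
4. 1437.126ms @ 4 + 359.281ms (1)
5. 1796.407ms @ 5 + 359.281ms (1)
6. 2155.689ms @ 6 + 718.563ms (2)

note 3 onset = 2b = 718.563ms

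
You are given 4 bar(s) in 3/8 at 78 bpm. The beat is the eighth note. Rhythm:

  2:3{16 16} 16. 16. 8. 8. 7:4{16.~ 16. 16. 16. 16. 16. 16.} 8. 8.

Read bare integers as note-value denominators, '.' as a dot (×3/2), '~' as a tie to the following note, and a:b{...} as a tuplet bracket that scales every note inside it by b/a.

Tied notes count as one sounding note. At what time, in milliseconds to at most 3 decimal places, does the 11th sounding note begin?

1. 0.0ms @ 0 + 576.923ms (3/4)
2. 576.923ms @ 3/4 + 576.923ms (3/4)
3. 1153.846ms @ 3/2 + 576.923ms (3/4)
4. 1730.769ms @ 9/4 + 576.923ms (3/4)
5. 2307.692ms @ 3 + 1153.846ms (3/2)
6. 3461.538ms @ 9/2 + 1153.846ms (3/2)
7. 4615.385ms @ 6 + 659.341ms (6/7)
8. 5274.725ms @ 48/7 + 329.67ms (3/7)
9. 5604.396ms @ 51/7 + 329.67ms (3/7)
10. 5934.066ms @ 54/7 + 329.67ms (3/7)
11. 6263.736ms @ 57/7 + 329.67ms (3/7)
12. 6593.407ms @ 60/7 + 329.67ms (3/7)
13. 6923.077ms @ 9 + 1153.846ms (3/2)
14. 8076.923ms @ 21/2 + 1153.846ms (3/2)

note 11 onset = 57/7b = 6263.736ms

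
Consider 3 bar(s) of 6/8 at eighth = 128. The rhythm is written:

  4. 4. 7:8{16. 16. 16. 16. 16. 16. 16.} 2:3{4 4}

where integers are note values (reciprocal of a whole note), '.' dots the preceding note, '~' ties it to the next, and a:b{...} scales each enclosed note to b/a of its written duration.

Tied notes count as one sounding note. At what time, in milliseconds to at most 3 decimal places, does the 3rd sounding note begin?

note 3 onset = 6b = 2812.5ms

1. 0.0ms @ 0 + 1406.25ms (3)
2. 1406.25ms @ 3 + 1406.25ms (3)
3. 2812.5ms @ 6 + 401.786ms (6/7)
4. 3214.286ms @ 48/7 + 401.786ms (6/7)
5. 3616.071ms @ 54/7 + 401.786ms (6/7)
6. 4017.857ms @ 60/7 + 401.786ms (6/7)
7. 4419.643ms @ 66/7 + 401.786ms (6/7)
8. 4821.429ms @ 72/7 + 401.786ms (6/7)
9. 5223.214ms @ 78/7 + 401.786ms (6/7)
10. 5625.0ms @ 12 + 1406.25ms (3)
11. 7031.25ms @ 15 + 1406.25ms (3)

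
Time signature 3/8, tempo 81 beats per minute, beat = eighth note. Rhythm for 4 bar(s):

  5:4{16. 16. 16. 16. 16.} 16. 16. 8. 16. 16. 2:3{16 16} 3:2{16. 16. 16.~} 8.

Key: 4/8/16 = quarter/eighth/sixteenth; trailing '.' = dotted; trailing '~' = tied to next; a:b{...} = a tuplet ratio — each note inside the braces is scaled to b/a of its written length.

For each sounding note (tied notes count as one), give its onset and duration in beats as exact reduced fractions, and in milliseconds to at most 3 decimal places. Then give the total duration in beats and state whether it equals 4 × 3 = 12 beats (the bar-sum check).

1) 0.0ms=0b +444.444ms=3/5b
2) 444.444ms=3/5b +444.444ms=3/5b
3) 888.889ms=6/5b +444.444ms=3/5b
4) 1333.333ms=9/5b +444.444ms=3/5b
5) 1777.778ms=12/5b +444.444ms=3/5b
6) 2222.222ms=3b +555.556ms=3/4b
7) 2777.778ms=15/4b +555.556ms=3/4b
8) 3333.333ms=9/2b +1111.111ms=3/2b
9) 4444.444ms=6b +555.556ms=3/4b
10) 5000.0ms=27/4b +555.556ms=3/4b
11) 5555.556ms=15/2b +555.556ms=3/4b
12) 6111.111ms=33/4b +555.556ms=3/4b
13) 6666.667ms=9b +370.37ms=1/2b
14) 7037.037ms=19/2b +370.37ms=1/2b
15) 7407.407ms=10b +1481.481ms=2b
Σ=12b of 12 (81bpm 3/8) — PASS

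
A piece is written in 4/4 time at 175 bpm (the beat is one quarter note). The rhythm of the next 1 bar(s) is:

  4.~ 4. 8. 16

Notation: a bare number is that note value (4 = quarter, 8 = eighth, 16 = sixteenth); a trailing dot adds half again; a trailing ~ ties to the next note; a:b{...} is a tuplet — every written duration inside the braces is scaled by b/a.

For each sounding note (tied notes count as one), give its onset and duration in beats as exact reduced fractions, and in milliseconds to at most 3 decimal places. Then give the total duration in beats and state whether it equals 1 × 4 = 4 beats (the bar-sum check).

1) 0.0ms=0b +1028.571ms=3b
2) 1028.571ms=3b +257.143ms=3/4b
3) 1285.714ms=15/4b +85.714ms=1/4b
Σ=4b of 4 (175bpm 4/4) — PASS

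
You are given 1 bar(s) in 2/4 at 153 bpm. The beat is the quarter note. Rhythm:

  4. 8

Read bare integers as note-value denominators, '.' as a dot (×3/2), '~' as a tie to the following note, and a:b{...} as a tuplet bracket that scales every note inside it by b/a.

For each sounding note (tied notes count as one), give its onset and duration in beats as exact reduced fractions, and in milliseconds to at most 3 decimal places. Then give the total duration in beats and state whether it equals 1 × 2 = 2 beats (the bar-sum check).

1) 0.0ms=0b +588.235ms=3/2b
2) 588.235ms=3/2b +196.078ms=1/2b
Σ=2b of 2 (153bpm 2/4) — PASS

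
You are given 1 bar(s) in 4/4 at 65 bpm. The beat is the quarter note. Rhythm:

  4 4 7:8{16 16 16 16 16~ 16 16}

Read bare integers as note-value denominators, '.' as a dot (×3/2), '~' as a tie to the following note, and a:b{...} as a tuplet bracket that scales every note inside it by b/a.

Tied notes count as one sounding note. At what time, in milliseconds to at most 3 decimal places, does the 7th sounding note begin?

note 7 onset = 22/7b = 2901.099ms

1. 0.0ms @ 0 + 923.077ms (1)
2. 923.077ms @ 1 + 923.077ms (1)
3. 1846.154ms @ 2 + 263.736ms (2/7)
4. 2109.89ms @ 16/7 + 263.736ms (2/7)
5. 2373.626ms @ 18/7 + 263.736ms (2/7)
6. 2637.363ms @ 20/7 + 263.736ms (2/7)
7. 2901.099ms @ 22/7 + 527.473ms (4/7)
8. 3428.571ms @ 26/7 + 263.736ms (2/7)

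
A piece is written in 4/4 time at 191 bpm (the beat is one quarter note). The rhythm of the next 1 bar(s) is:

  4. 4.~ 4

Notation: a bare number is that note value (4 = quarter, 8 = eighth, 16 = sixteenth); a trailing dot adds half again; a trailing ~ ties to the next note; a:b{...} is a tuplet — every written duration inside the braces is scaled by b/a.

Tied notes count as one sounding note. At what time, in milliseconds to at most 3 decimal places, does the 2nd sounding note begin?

1. 0.0ms @ 0 + 471.204ms (3/2)
2. 471.204ms @ 3/2 + 785.34ms (5/2)

note 2 onset = 3/2b = 471.204ms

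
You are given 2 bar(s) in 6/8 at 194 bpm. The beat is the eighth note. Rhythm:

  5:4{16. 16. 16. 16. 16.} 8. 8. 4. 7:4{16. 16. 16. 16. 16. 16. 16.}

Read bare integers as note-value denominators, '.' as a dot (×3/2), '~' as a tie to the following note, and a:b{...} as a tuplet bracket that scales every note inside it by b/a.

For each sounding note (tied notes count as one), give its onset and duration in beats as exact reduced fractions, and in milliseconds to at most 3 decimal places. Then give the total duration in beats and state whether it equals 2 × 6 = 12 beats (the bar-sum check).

1) 0.0ms=0b +185.567ms=3/5b
2) 185.567ms=3/5b +185.567ms=3/5b
3) 371.134ms=6/5b +185.567ms=3/5b
4) 556.701ms=9/5b +185.567ms=3/5b
5) 742.268ms=12/5b +185.567ms=3/5b
6) 927.835ms=3b +463.918ms=3/2b
7) 1391.753ms=9/2b +463.918ms=3/2b
8) 1855.67ms=6b +927.835ms=3b
9) 2783.505ms=9b +132.548ms=3/7b
10) 2916.053ms=66/7b +132.548ms=3/7b
11) 3048.601ms=69/7b +132.548ms=3/7b
12) 3181.149ms=72/7b +132.548ms=3/7b
13) 3313.697ms=75/7b +132.548ms=3/7b
14) 3446.244ms=78/7b +132.548ms=3/7b
15) 3578.792ms=81/7b +132.548ms=3/7b
Σ=12b of 12 (194bpm 6/8) — PASS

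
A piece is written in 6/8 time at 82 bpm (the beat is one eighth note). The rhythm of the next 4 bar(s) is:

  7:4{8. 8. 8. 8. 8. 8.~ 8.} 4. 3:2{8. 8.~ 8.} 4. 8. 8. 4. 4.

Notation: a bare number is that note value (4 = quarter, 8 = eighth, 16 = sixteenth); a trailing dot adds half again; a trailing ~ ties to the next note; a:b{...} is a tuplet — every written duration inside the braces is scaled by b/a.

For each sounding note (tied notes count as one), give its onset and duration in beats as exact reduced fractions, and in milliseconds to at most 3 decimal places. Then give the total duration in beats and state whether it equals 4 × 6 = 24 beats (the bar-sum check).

1) 0.0ms=0b +627.178ms=6/7b
2) 627.178ms=6/7b +627.178ms=6/7b
3) 1254.355ms=12/7b +627.178ms=6/7b
4) 1881.533ms=18/7b +627.178ms=6/7b
5) 2508.711ms=24/7b +627.178ms=6/7b
6) 3135.889ms=30/7b +1254.355ms=12/7b
7) 4390.244ms=6b +2195.122ms=3b
8) 6585.366ms=9b +731.707ms=1b
9) 7317.073ms=10b +1463.415ms=2b
10) 8780.488ms=12b +2195.122ms=3b
11) 10975.61ms=15b +1097.561ms=3/2b
12) 12073.171ms=33/2b +1097.561ms=3/2b
13) 13170.732ms=18b +2195.122ms=3b
14) 15365.854ms=21b +2195.122ms=3b
Σ=24b of 24 (82bpm 6/8) — PASS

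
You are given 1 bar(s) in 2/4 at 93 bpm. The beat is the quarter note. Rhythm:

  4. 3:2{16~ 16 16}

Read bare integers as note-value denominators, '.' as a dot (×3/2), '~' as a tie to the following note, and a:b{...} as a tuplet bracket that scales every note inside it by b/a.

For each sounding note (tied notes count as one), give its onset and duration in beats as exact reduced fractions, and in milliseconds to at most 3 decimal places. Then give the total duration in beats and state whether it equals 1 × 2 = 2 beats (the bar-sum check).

1) 0.0ms=0b +967.742ms=3/2b
2) 967.742ms=3/2b +215.054ms=1/3b
3) 1182.796ms=11/6b +107.527ms=1/6b
Σ=2b of 2 (93bpm 2/4) — PASS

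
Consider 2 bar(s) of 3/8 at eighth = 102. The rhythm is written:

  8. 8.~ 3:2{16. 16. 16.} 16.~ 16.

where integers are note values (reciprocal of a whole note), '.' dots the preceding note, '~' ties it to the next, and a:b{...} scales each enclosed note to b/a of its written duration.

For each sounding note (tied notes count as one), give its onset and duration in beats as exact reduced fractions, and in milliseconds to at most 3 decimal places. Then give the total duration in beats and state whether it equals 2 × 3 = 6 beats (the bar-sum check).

1) 0.0ms=0b +882.353ms=3/2b
2) 882.353ms=3/2b +1176.471ms=2b
3) 2058.824ms=7/2b +294.118ms=1/2b
4) 2352.941ms=4b +294.118ms=1/2b
5) 2647.059ms=9/2b +882.353ms=3/2b
Σ=6b of 6 (102bpm 3/8) — PASS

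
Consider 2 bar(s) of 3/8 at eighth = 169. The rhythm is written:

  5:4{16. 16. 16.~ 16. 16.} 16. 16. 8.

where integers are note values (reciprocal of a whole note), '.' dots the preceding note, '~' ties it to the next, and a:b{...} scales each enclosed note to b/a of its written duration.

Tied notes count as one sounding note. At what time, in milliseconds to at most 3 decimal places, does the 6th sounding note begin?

1. 0.0ms @ 0 + 213.018ms (3/5)
2. 213.018ms @ 3/5 + 213.018ms (3/5)
3. 426.036ms @ 6/5 + 426.036ms (6/5)
4. 852.071ms @ 12/5 + 213.018ms (3/5)
5. 1065.089ms @ 3 + 266.272ms (3/4)
6. 1331.361ms @ 15/4 + 266.272ms (3/4)
7. 1597.633ms @ 9/2 + 532.544ms (3/2)

note 6 onset = 15/4b = 1331.361ms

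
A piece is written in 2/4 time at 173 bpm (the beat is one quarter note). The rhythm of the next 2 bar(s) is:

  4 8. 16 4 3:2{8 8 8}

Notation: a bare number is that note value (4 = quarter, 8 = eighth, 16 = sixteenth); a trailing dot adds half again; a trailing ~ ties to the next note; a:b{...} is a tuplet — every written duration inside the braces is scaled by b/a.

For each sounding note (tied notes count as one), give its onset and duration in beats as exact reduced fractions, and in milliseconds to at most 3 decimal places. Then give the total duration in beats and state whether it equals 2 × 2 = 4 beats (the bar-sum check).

1) 0.0ms=0b +346.821ms=1b
2) 346.821ms=1b +260.116ms=3/4b
3) 606.936ms=7/4b +86.705ms=1/4b
4) 693.642ms=2b +346.821ms=1b
5) 1040.462ms=3b +115.607ms=1/3b
6) 1156.069ms=10/3b +115.607ms=1/3b
7) 1271.676ms=11/3b +115.607ms=1/3b
Σ=4b of 4 (173bpm 2/4) — PASS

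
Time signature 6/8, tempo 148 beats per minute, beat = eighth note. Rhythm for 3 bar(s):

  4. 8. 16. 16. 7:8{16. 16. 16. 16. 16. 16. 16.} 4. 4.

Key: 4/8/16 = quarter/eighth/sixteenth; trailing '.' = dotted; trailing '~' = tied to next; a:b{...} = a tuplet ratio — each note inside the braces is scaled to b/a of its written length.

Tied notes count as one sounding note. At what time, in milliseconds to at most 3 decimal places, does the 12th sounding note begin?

1. 0.0ms @ 0 + 1216.216ms (3)
2. 1216.216ms @ 3 + 608.108ms (3/2)
3. 1824.324ms @ 9/2 + 304.054ms (3/4)
4. 2128.378ms @ 21/4 + 304.054ms (3/4)
5. 2432.432ms @ 6 + 347.49ms (6/7)
6. 2779.923ms @ 48/7 + 347.49ms (6/7)
7. 3127.413ms @ 54/7 + 347.49ms (6/7)
8. 3474.903ms @ 60/7 + 347.49ms (6/7)
9. 3822.394ms @ 66/7 + 347.49ms (6/7)
10. 4169.884ms @ 72/7 + 347.49ms (6/7)
11. 4517.375ms @ 78/7 + 347.49ms (6/7)
12. 4864.865ms @ 12 + 1216.216ms (3)
13. 6081.081ms @ 15 + 1216.216ms (3)

note 12 onset = 12b = 4864.865ms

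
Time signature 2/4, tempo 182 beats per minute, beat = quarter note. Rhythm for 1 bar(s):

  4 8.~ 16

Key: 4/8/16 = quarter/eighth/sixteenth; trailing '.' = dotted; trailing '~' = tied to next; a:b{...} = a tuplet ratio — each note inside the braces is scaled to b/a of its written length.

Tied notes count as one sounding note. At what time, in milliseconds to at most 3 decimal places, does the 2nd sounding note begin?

note 2 onset = 1b = 329.67ms

1. 0.0ms @ 0 + 329.67ms (1)
2. 329.67ms @ 1 + 329.67ms (1)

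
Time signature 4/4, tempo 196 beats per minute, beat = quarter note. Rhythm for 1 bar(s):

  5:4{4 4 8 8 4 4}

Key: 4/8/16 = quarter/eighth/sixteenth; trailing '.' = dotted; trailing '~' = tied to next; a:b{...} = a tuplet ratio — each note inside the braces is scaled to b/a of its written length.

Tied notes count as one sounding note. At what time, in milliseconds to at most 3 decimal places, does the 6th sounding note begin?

1. 0.0ms @ 0 + 244.898ms (4/5)
2. 244.898ms @ 4/5 + 244.898ms (4/5)
3. 489.796ms @ 8/5 + 122.449ms (2/5)
4. 612.245ms @ 2 + 122.449ms (2/5)
5. 734.694ms @ 12/5 + 244.898ms (4/5)
6. 979.592ms @ 16/5 + 244.898ms (4/5)

note 6 onset = 16/5b = 979.592ms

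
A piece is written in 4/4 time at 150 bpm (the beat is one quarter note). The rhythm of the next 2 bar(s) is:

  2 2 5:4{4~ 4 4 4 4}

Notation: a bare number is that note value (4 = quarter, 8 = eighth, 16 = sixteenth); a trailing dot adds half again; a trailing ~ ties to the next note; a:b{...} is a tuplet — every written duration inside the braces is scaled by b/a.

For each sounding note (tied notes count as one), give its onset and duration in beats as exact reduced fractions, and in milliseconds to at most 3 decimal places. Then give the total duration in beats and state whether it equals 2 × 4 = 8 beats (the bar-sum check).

1) 0.0ms=0b +800.0ms=2b
2) 800.0ms=2b +800.0ms=2b
3) 1600.0ms=4b +640.0ms=8/5b
4) 2240.0ms=28/5b +320.0ms=4/5b
5) 2560.0ms=32/5b +320.0ms=4/5b
6) 2880.0ms=36/5b +320.0ms=4/5b
Σ=8b of 8 (150bpm 4/4) — PASS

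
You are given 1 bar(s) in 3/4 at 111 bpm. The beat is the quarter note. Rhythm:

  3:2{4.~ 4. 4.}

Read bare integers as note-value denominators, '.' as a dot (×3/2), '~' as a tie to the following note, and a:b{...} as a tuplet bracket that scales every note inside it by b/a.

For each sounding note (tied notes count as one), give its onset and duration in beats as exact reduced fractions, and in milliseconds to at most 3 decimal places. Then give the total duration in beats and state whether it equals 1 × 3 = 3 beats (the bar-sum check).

1) 0.0ms=0b +1081.081ms=2b
2) 1081.081ms=2b +540.541ms=1b
Σ=3b of 3 (111bpm 3/4) — PASS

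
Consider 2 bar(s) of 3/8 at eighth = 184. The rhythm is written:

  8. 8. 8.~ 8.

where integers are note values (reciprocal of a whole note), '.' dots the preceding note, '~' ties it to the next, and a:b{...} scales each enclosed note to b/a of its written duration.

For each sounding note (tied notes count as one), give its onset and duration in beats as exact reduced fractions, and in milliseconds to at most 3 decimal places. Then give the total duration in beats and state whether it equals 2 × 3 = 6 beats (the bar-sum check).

1) 0.0ms=0b +489.13ms=3/2b
2) 489.13ms=3/2b +489.13ms=3/2b
3) 978.261ms=3b +978.261ms=3b
Σ=6b of 6 (184bpm 3/8) — PASS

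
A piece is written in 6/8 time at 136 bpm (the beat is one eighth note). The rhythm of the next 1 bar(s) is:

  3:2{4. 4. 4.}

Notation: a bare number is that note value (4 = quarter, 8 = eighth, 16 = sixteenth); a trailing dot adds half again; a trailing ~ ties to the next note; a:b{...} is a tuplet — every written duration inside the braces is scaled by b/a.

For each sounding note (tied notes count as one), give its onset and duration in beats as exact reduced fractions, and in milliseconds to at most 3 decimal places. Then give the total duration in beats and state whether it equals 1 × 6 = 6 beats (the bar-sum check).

1) 0.0ms=0b +882.353ms=2b
2) 882.353ms=2b +882.353ms=2b
3) 1764.706ms=4b +882.353ms=2b
Σ=6b of 6 (136bpm 6/8) — PASS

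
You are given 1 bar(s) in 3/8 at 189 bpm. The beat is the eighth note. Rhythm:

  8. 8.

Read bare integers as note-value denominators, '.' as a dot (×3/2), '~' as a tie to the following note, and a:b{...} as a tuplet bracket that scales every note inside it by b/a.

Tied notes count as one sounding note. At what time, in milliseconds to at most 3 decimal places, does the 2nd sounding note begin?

note 2 onset = 3/2b = 476.19ms

1. 0.0ms @ 0 + 476.19ms (3/2)
2. 476.19ms @ 3/2 + 476.19ms (3/2)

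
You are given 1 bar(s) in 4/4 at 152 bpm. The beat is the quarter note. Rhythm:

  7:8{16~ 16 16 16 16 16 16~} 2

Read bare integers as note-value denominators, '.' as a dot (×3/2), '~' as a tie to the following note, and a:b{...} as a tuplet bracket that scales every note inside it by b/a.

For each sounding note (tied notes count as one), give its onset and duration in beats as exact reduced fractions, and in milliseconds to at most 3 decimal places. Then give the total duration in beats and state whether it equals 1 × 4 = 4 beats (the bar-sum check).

1) 0.0ms=0b +225.564ms=4/7b
2) 225.564ms=4/7b +112.782ms=2/7b
3) 338.346ms=6/7b +112.782ms=2/7b
4) 451.128ms=8/7b +112.782ms=2/7b
5) 563.91ms=10/7b +112.782ms=2/7b
6) 676.692ms=12/7b +902.256ms=16/7b
Σ=4b of 4 (152bpm 4/4) — PASS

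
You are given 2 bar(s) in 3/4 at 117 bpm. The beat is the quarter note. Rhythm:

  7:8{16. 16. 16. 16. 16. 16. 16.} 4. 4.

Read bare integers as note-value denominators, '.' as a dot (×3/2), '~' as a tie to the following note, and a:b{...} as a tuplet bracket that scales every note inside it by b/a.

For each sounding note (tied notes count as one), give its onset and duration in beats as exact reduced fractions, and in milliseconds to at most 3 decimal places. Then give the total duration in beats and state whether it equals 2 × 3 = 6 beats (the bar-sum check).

1) 0.0ms=0b +219.78ms=3/7b
2) 219.78ms=3/7b +219.78ms=3/7b
3) 439.56ms=6/7b +219.78ms=3/7b
4) 659.341ms=9/7b +219.78ms=3/7b
5) 879.121ms=12/7b +219.78ms=3/7b
6) 1098.901ms=15/7b +219.78ms=3/7b
7) 1318.681ms=18/7b +219.78ms=3/7b
8) 1538.462ms=3b +769.231ms=3/2b
9) 2307.692ms=9/2b +769.231ms=3/2b
Σ=6b of 6 (117bpm 3/4) — PASS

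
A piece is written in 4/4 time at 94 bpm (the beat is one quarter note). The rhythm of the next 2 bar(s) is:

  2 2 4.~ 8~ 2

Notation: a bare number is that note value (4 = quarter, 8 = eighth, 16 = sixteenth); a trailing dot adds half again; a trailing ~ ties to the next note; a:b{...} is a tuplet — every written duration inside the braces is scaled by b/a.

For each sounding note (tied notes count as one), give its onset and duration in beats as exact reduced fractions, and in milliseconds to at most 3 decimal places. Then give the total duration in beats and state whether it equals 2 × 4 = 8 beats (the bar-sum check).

1) 0.0ms=0b +1276.596ms=2b
2) 1276.596ms=2b +1276.596ms=2b
3) 2553.191ms=4b +2553.191ms=4b
Σ=8b of 8 (94bpm 4/4) — PASS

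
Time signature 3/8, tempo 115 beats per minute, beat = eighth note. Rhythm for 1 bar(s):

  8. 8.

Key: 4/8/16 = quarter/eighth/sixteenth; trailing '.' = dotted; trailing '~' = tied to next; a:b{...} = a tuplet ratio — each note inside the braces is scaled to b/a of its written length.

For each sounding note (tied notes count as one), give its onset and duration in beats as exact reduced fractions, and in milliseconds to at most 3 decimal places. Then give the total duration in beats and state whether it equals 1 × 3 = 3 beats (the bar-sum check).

1) 0.0ms=0b +782.609ms=3/2b
2) 782.609ms=3/2b +782.609ms=3/2b
Σ=3b of 3 (115bpm 3/8) — PASS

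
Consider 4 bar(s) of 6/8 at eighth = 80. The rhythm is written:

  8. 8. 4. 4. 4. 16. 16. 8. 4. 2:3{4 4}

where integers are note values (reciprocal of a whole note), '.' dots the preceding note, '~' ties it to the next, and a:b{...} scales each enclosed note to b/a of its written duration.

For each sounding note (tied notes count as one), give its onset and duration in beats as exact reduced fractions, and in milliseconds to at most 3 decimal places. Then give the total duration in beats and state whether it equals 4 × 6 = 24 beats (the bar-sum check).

1) 0.0ms=0b +1125.0ms=3/2b
2) 1125.0ms=3/2b +1125.0ms=3/2b
3) 2250.0ms=3b +2250.0ms=3b
4) 4500.0ms=6b +2250.0ms=3b
5) 6750.0ms=9b +2250.0ms=3b
6) 9000.0ms=12b +562.5ms=3/4b
7) 9562.5ms=51/4b +562.5ms=3/4b
8) 10125.0ms=27/2b +1125.0ms=3/2b
9) 11250.0ms=15b +2250.0ms=3b
10) 13500.0ms=18b +2250.0ms=3b
11) 15750.0ms=21b +2250.0ms=3b
Σ=24b of 24 (80bpm 6/8) — PASS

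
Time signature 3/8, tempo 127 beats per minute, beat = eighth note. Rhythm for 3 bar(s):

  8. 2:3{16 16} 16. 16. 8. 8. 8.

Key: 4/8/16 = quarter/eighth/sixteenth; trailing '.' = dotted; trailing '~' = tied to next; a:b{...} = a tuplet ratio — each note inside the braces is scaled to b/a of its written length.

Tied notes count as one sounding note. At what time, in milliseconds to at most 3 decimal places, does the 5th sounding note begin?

note 5 onset = 15/4b = 1771.654ms

1. 0.0ms @ 0 + 708.661ms (3/2)
2. 708.661ms @ 3/2 + 354.331ms (3/4)
3. 1062.992ms @ 9/4 + 354.331ms (3/4)
4. 1417.323ms @ 3 + 354.331ms (3/4)
5. 1771.654ms @ 15/4 + 354.331ms (3/4)
6. 2125.984ms @ 9/2 + 708.661ms (3/2)
7. 2834.646ms @ 6 + 708.661ms (3/2)
8. 3543.307ms @ 15/2 + 708.661ms (3/2)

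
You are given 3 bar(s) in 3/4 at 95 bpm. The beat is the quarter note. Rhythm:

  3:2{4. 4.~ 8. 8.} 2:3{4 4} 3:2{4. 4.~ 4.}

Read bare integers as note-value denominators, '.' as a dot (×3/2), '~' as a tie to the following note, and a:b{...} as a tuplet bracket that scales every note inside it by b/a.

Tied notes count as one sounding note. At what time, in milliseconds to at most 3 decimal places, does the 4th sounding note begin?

note 4 onset = 3b = 1894.737ms

1. 0.0ms @ 0 + 631.579ms (1)
2. 631.579ms @ 1 + 947.368ms (3/2)
3. 1578.947ms @ 5/2 + 315.789ms (1/2)
4. 1894.737ms @ 3 + 947.368ms (3/2)
5. 2842.105ms @ 9/2 + 947.368ms (3/2)
6. 3789.474ms @ 6 + 631.579ms (1)
7. 4421.053ms @ 7 + 1263.158ms (2)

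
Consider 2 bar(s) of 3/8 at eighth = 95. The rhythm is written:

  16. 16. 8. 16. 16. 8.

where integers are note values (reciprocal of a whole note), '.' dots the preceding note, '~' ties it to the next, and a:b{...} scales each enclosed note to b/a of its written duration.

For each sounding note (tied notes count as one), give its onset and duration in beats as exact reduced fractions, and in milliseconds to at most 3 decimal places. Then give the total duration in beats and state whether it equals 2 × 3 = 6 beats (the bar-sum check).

1) 0.0ms=0b +473.684ms=3/4b
2) 473.684ms=3/4b +473.684ms=3/4b
3) 947.368ms=3/2b +947.368ms=3/2b
4) 1894.737ms=3b +473.684ms=3/4b
5) 2368.421ms=15/4b +473.684ms=3/4b
6) 2842.105ms=9/2b +947.368ms=3/2b
Σ=6b of 6 (95bpm 3/8) — PASS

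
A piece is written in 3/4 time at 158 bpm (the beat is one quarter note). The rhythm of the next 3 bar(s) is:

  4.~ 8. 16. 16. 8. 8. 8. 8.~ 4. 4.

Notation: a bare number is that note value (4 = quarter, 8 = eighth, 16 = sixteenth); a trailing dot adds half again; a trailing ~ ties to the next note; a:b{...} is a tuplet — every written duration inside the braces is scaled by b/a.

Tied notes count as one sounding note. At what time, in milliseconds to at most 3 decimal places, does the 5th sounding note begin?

note 5 onset = 15/4b = 1424.051ms

1. 0.0ms @ 0 + 854.43ms (9/4)
2. 854.43ms @ 9/4 + 142.405ms (3/8)
3. 996.835ms @ 21/8 + 142.405ms (3/8)
4. 1139.241ms @ 3 + 284.81ms (3/4)
5. 1424.051ms @ 15/4 + 284.81ms (3/4)
6. 1708.861ms @ 9/2 + 284.81ms (3/4)
7. 1993.671ms @ 21/4 + 854.43ms (9/4)
8. 2848.101ms @ 15/2 + 569.62ms (3/2)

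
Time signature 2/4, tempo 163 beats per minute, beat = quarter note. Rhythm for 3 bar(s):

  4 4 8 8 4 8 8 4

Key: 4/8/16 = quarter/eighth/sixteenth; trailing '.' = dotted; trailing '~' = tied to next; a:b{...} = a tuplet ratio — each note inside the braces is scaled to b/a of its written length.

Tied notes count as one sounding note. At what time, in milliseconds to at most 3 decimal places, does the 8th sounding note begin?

1. 0.0ms @ 0 + 368.098ms (1)
2. 368.098ms @ 1 + 368.098ms (1)
3. 736.196ms @ 2 + 184.049ms (1/2)
4. 920.245ms @ 5/2 + 184.049ms (1/2)
5. 1104.294ms @ 3 + 368.098ms (1)
6. 1472.393ms @ 4 + 184.049ms (1/2)
7. 1656.442ms @ 9/2 + 184.049ms (1/2)
8. 1840.491ms @ 5 + 368.098ms (1)

note 8 onset = 5b = 1840.491ms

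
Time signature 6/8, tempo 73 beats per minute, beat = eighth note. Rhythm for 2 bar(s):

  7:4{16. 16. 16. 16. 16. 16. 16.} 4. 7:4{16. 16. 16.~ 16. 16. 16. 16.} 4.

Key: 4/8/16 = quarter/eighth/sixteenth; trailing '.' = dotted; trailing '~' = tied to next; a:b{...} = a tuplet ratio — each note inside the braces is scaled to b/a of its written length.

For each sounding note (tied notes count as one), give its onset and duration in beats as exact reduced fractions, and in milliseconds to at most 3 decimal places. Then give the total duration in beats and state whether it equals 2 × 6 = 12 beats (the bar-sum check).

1) 0.0ms=0b +352.25ms=3/7b
2) 352.25ms=3/7b +352.25ms=3/7b
3) 704.501ms=6/7b +352.25ms=3/7b
4) 1056.751ms=9/7b +352.25ms=3/7b
5) 1409.002ms=12/7b +352.25ms=3/7b
6) 1761.252ms=15/7b +352.25ms=3/7b
7) 2113.503ms=18/7b +352.25ms=3/7b
8) 2465.753ms=3b +2465.753ms=3b
9) 4931.507ms=6b +352.25ms=3/7b
10) 5283.757ms=45/7b +352.25ms=3/7b
11) 5636.008ms=48/7b +704.501ms=6/7b
12) 6340.509ms=54/7b +352.25ms=3/7b
13) 6692.759ms=57/7b +352.25ms=3/7b
14) 7045.01ms=60/7b +352.25ms=3/7b
15) 7397.26ms=9b +2465.753ms=3b
Σ=12b of 12 (73bpm 6/8) — PASS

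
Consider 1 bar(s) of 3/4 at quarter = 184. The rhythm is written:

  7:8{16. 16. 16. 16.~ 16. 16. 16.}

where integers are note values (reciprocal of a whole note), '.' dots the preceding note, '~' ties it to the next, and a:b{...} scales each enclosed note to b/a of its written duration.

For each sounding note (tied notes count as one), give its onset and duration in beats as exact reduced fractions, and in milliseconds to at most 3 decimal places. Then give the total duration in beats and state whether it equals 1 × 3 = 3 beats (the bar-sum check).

1) 0.0ms=0b +139.752ms=3/7b
2) 139.752ms=3/7b +139.752ms=3/7b
3) 279.503ms=6/7b +139.752ms=3/7b
4) 419.255ms=9/7b +279.503ms=6/7b
5) 698.758ms=15/7b +139.752ms=3/7b
6) 838.509ms=18/7b +139.752ms=3/7b
Σ=3b of 3 (184bpm 3/4) — PASS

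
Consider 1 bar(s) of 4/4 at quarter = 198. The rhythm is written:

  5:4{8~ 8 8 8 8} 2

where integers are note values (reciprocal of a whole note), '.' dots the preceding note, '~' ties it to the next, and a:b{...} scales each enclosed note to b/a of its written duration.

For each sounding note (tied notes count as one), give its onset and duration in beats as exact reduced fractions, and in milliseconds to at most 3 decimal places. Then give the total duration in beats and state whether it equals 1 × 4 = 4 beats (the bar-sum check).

1) 0.0ms=0b +242.424ms=4/5b
2) 242.424ms=4/5b +121.212ms=2/5b
3) 363.636ms=6/5b +121.212ms=2/5b
4) 484.848ms=8/5b +121.212ms=2/5b
5) 606.061ms=2b +606.061ms=2b
Σ=4b of 4 (198bpm 4/4) — PASS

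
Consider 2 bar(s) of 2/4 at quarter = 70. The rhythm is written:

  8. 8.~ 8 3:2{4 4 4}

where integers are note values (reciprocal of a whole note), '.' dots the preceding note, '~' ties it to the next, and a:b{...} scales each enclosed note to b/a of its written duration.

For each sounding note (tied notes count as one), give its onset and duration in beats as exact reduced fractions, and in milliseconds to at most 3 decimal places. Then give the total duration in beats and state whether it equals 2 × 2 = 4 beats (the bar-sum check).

1) 0.0ms=0b +642.857ms=3/4b
2) 642.857ms=3/4b +1071.429ms=5/4b
3) 1714.286ms=2b +571.429ms=2/3b
4) 2285.714ms=8/3b +571.429ms=2/3b
5) 2857.143ms=10/3b +571.429ms=2/3b
Σ=4b of 4 (70bpm 2/4) — PASS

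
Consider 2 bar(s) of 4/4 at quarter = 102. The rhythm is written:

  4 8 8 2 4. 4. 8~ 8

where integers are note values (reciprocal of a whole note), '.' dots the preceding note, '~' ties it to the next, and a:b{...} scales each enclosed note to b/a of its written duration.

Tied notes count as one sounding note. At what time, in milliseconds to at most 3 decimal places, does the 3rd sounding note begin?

1. 0.0ms @ 0 + 588.235ms (1)
2. 588.235ms @ 1 + 294.118ms (1/2)
3. 882.353ms @ 3/2 + 294.118ms (1/2)
4. 1176.471ms @ 2 + 1176.471ms (2)
5. 2352.941ms @ 4 + 882.353ms (3/2)
6. 3235.294ms @ 11/2 + 882.353ms (3/2)
7. 4117.647ms @ 7 + 588.235ms (1)

note 3 onset = 3/2b = 882.353ms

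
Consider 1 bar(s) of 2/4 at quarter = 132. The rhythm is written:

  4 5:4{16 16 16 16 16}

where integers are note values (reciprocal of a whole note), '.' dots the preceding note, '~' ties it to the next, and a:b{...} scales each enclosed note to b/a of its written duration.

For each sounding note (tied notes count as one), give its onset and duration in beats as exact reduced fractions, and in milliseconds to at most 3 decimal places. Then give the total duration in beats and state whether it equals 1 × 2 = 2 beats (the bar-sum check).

1) 0.0ms=0b +454.545ms=1b
2) 454.545ms=1b +90.909ms=1/5b
3) 545.455ms=6/5b +90.909ms=1/5b
4) 636.364ms=7/5b +90.909ms=1/5b
5) 727.273ms=8/5b +90.909ms=1/5b
6) 818.182ms=9/5b +90.909ms=1/5b
Σ=2b of 2 (132bpm 2/4) — PASS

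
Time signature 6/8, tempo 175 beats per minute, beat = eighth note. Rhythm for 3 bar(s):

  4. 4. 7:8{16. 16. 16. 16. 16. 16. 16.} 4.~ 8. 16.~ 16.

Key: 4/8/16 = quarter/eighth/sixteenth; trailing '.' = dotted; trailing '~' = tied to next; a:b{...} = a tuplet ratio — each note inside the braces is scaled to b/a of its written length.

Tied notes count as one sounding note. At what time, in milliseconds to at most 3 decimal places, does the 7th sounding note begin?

1. 0.0ms @ 0 + 1028.571ms (3)
2. 1028.571ms @ 3 + 1028.571ms (3)
3. 2057.143ms @ 6 + 293.878ms (6/7)
4. 2351.02ms @ 48/7 + 293.878ms (6/7)
5. 2644.898ms @ 54/7 + 293.878ms (6/7)
6. 2938.776ms @ 60/7 + 293.878ms (6/7)
7. 3232.653ms @ 66/7 + 293.878ms (6/7)
8. 3526.531ms @ 72/7 + 293.878ms (6/7)
9. 3820.408ms @ 78/7 + 293.878ms (6/7)
10. 4114.286ms @ 12 + 1542.857ms (9/2)
11. 5657.143ms @ 33/2 + 514.286ms (3/2)

note 7 onset = 66/7b = 3232.653ms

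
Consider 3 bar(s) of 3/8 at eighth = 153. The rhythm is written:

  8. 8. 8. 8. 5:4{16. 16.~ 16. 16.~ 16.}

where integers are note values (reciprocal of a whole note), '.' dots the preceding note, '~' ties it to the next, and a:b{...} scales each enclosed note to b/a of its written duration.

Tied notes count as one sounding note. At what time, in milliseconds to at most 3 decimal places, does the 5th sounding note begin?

note 5 onset = 6b = 2352.941ms

1. 0.0ms @ 0 + 588.235ms (3/2)
2. 588.235ms @ 3/2 + 588.235ms (3/2)
3. 1176.471ms @ 3 + 588.235ms (3/2)
4. 1764.706ms @ 9/2 + 588.235ms (3/2)
5. 2352.941ms @ 6 + 235.294ms (3/5)
6. 2588.235ms @ 33/5 + 470.588ms (6/5)
7. 3058.824ms @ 39/5 + 470.588ms (6/5)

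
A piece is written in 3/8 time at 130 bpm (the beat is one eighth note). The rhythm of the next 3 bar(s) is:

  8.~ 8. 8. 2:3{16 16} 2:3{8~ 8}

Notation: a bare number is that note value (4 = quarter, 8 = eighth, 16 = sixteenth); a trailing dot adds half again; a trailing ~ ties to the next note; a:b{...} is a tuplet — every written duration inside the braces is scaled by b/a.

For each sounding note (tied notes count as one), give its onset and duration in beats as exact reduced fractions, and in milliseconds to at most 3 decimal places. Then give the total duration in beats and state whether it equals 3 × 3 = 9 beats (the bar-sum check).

1) 0.0ms=0b +1384.615ms=3b
2) 1384.615ms=3b +692.308ms=3/2b
3) 2076.923ms=9/2b +346.154ms=3/4b
4) 2423.077ms=21/4b +346.154ms=3/4b
5) 2769.231ms=6b +1384.615ms=3b
Σ=9b of 9 (130bpm 3/8) — PASS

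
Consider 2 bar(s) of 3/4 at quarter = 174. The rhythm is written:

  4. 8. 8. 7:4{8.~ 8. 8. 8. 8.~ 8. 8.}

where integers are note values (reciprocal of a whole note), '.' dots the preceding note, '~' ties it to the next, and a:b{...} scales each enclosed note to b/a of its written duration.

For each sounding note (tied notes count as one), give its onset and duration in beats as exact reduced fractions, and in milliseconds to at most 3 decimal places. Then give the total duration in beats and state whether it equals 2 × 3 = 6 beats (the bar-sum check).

1) 0.0ms=0b +517.241ms=3/2b
2) 517.241ms=3/2b +258.621ms=3/4b
3) 775.862ms=9/4b +258.621ms=3/4b
4) 1034.483ms=3b +295.567ms=6/7b
5) 1330.049ms=27/7b +147.783ms=3/7b
6) 1477.833ms=30/7b +147.783ms=3/7b
7) 1625.616ms=33/7b +295.567ms=6/7b
8) 1921.182ms=39/7b +147.783ms=3/7b
Σ=6b of 6 (174bpm 3/4) — PASS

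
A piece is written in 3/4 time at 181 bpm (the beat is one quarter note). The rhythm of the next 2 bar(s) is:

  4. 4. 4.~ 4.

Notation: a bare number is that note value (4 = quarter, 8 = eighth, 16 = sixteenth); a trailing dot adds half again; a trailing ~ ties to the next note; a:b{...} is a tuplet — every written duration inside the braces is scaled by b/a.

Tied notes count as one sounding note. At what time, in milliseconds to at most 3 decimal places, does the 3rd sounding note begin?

note 3 onset = 3b = 994.475ms

1. 0.0ms @ 0 + 497.238ms (3/2)
2. 497.238ms @ 3/2 + 497.238ms (3/2)
3. 994.475ms @ 3 + 994.475ms (3)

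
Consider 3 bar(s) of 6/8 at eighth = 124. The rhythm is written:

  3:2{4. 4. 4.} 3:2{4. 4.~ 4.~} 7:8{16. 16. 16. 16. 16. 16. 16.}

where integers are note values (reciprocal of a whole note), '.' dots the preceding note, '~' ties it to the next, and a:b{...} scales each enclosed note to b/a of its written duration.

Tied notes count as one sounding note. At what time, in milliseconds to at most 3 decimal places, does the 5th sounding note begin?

1. 0.0ms @ 0 + 967.742ms (2)
2. 967.742ms @ 2 + 967.742ms (2)
3. 1935.484ms @ 4 + 967.742ms (2)
4. 2903.226ms @ 6 + 967.742ms (2)
5. 3870.968ms @ 8 + 2350.23ms (34/7)
6. 6221.198ms @ 90/7 + 414.747ms (6/7)
7. 6635.945ms @ 96/7 + 414.747ms (6/7)
8. 7050.691ms @ 102/7 + 414.747ms (6/7)
9. 7465.438ms @ 108/7 + 414.747ms (6/7)
10. 7880.184ms @ 114/7 + 414.747ms (6/7)
11. 8294.931ms @ 120/7 + 414.747ms (6/7)

note 5 onset = 8b = 3870.968ms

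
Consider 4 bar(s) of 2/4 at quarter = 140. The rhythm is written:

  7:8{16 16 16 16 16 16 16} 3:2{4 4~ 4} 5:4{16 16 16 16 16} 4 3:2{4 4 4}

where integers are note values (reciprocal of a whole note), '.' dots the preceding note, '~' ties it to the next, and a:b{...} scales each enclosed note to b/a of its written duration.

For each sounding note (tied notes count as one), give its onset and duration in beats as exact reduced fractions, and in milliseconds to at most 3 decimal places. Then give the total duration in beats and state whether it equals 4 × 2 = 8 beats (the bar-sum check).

1) 0.0ms=0b +122.449ms=2/7b
2) 122.449ms=2/7b +122.449ms=2/7b
3) 244.898ms=4/7b +122.449ms=2/7b
4) 367.347ms=6/7b +122.449ms=2/7b
5) 489.796ms=8/7b +122.449ms=2/7b
6) 612.245ms=10/7b +122.449ms=2/7b
7) 734.694ms=12/7b +122.449ms=2/7b
8) 857.143ms=2b +285.714ms=2/3b
9) 1142.857ms=8/3b +571.429ms=4/3b
10) 1714.286ms=4b +85.714ms=1/5b
11) 1800.0ms=21/5b +85.714ms=1/5b
12) 1885.714ms=22/5b +85.714ms=1/5b
13) 1971.429ms=23/5b +85.714ms=1/5b
14) 2057.143ms=24/5b +85.714ms=1/5b
15) 2142.857ms=5b +428.571ms=1b
16) 2571.429ms=6b +285.714ms=2/3b
17) 2857.143ms=20/3b +285.714ms=2/3b
18) 3142.857ms=22/3b +285.714ms=2/3b
Σ=8b of 8 (140bpm 2/4) — PASS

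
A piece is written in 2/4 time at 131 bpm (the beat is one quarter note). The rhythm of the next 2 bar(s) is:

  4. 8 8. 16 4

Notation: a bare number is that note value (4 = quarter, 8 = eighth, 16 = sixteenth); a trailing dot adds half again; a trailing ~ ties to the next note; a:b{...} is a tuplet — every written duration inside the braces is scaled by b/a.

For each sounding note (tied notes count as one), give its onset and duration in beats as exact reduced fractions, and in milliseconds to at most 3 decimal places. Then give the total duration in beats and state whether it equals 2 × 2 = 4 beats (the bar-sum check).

1) 0.0ms=0b +687.023ms=3/2b
2) 687.023ms=3/2b +229.008ms=1/2b
3) 916.031ms=2b +343.511ms=3/4b
4) 1259.542ms=11/4b +114.504ms=1/4b
5) 1374.046ms=3b +458.015ms=1b
Σ=4b of 4 (131bpm 2/4) — PASS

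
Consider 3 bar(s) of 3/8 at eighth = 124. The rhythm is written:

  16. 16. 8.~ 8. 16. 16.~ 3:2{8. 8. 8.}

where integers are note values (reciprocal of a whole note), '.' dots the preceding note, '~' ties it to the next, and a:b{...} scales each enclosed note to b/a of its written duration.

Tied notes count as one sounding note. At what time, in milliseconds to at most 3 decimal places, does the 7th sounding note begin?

1. 0.0ms @ 0 + 362.903ms (3/4)
2. 362.903ms @ 3/4 + 362.903ms (3/4)
3. 725.806ms @ 3/2 + 1451.613ms (3)
4. 2177.419ms @ 9/2 + 362.903ms (3/4)
5. 2540.323ms @ 21/4 + 846.774ms (7/4)
6. 3387.097ms @ 7 + 483.871ms (1)
7. 3870.968ms @ 8 + 483.871ms (1)

note 7 onset = 8b = 3870.968ms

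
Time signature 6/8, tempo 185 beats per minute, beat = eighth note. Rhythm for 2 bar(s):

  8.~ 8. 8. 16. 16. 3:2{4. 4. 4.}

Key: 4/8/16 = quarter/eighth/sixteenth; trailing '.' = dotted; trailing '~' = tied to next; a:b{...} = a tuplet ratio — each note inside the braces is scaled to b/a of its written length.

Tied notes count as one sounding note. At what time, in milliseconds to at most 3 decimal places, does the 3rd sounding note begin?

note 3 onset = 9/2b = 1459.459ms

1. 0.0ms @ 0 + 972.973ms (3)
2. 972.973ms @ 3 + 486.486ms (3/2)
3. 1459.459ms @ 9/2 + 243.243ms (3/4)
4. 1702.703ms @ 21/4 + 243.243ms (3/4)
5. 1945.946ms @ 6 + 648.649ms (2)
6. 2594.595ms @ 8 + 648.649ms (2)
7. 3243.243ms @ 10 + 648.649ms (2)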